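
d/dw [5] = 0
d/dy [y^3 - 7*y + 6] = 3*y^2 - 7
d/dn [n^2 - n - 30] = 2*n - 1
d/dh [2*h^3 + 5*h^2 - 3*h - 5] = 6*h^2 + 10*h - 3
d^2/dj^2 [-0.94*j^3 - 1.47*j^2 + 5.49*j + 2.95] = -5.64*j - 2.94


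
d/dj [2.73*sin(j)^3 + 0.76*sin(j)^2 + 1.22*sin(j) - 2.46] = (8.19*sin(j)^2 + 1.52*sin(j) + 1.22)*cos(j)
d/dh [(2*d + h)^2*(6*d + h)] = (2*d + h)*(14*d + 3*h)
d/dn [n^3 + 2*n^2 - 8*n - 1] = 3*n^2 + 4*n - 8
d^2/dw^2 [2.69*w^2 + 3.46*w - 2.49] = 5.38000000000000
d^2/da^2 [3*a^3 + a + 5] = 18*a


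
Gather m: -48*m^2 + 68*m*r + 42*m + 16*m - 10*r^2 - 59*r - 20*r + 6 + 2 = -48*m^2 + m*(68*r + 58) - 10*r^2 - 79*r + 8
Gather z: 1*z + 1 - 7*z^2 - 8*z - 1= -7*z^2 - 7*z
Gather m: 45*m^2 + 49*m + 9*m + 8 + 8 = 45*m^2 + 58*m + 16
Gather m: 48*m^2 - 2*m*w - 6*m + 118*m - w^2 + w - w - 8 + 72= 48*m^2 + m*(112 - 2*w) - w^2 + 64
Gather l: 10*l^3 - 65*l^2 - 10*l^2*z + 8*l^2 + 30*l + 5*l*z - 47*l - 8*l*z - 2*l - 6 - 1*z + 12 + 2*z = 10*l^3 + l^2*(-10*z - 57) + l*(-3*z - 19) + z + 6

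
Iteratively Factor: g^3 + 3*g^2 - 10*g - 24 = (g + 4)*(g^2 - g - 6) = (g + 2)*(g + 4)*(g - 3)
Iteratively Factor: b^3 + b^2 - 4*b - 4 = (b + 1)*(b^2 - 4) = (b + 1)*(b + 2)*(b - 2)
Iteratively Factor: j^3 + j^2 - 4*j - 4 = (j - 2)*(j^2 + 3*j + 2) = (j - 2)*(j + 1)*(j + 2)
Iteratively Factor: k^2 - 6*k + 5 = (k - 5)*(k - 1)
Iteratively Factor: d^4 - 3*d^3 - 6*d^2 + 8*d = (d + 2)*(d^3 - 5*d^2 + 4*d) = d*(d + 2)*(d^2 - 5*d + 4) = d*(d - 4)*(d + 2)*(d - 1)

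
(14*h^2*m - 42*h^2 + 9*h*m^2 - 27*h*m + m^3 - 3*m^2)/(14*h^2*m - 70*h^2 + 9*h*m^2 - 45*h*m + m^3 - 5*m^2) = (m - 3)/(m - 5)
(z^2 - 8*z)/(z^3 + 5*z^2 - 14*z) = (z - 8)/(z^2 + 5*z - 14)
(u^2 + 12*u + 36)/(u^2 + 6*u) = (u + 6)/u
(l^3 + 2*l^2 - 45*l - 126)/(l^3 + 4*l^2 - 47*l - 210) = (l + 3)/(l + 5)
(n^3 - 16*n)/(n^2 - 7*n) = (n^2 - 16)/(n - 7)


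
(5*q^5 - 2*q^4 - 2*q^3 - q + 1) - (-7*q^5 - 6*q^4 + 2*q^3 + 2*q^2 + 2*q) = 12*q^5 + 4*q^4 - 4*q^3 - 2*q^2 - 3*q + 1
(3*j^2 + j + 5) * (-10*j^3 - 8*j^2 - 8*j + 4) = -30*j^5 - 34*j^4 - 82*j^3 - 36*j^2 - 36*j + 20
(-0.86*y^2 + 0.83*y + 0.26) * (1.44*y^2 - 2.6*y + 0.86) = -1.2384*y^4 + 3.4312*y^3 - 2.5232*y^2 + 0.0377999999999999*y + 0.2236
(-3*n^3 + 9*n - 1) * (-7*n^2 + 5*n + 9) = 21*n^5 - 15*n^4 - 90*n^3 + 52*n^2 + 76*n - 9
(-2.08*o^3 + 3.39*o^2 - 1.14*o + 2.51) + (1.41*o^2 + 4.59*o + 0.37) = -2.08*o^3 + 4.8*o^2 + 3.45*o + 2.88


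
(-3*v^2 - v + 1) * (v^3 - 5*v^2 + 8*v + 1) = -3*v^5 + 14*v^4 - 18*v^3 - 16*v^2 + 7*v + 1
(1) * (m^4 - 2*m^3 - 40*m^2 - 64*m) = m^4 - 2*m^3 - 40*m^2 - 64*m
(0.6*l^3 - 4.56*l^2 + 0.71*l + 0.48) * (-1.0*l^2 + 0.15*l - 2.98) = -0.6*l^5 + 4.65*l^4 - 3.182*l^3 + 13.2153*l^2 - 2.0438*l - 1.4304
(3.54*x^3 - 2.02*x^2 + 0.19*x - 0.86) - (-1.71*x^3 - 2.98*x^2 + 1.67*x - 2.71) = 5.25*x^3 + 0.96*x^2 - 1.48*x + 1.85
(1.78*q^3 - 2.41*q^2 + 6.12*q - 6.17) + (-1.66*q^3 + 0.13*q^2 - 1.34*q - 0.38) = 0.12*q^3 - 2.28*q^2 + 4.78*q - 6.55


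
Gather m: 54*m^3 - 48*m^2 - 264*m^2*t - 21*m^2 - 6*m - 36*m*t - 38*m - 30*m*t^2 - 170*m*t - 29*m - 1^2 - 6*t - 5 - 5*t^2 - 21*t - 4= 54*m^3 + m^2*(-264*t - 69) + m*(-30*t^2 - 206*t - 73) - 5*t^2 - 27*t - 10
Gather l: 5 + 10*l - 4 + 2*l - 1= 12*l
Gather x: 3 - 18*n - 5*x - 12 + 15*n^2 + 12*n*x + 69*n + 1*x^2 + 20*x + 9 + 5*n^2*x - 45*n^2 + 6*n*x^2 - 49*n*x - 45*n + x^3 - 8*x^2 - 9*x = -30*n^2 + 6*n + x^3 + x^2*(6*n - 7) + x*(5*n^2 - 37*n + 6)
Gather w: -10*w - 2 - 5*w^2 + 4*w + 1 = -5*w^2 - 6*w - 1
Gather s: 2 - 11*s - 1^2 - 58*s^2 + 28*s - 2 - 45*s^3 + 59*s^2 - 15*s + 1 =-45*s^3 + s^2 + 2*s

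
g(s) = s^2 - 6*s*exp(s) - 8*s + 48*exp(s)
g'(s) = -6*s*exp(s) + 2*s + 42*exp(s) - 8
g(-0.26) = 40.36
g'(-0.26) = 25.07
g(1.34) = 143.68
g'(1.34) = 124.37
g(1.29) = 137.60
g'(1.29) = 119.04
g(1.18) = 125.12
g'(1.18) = 108.00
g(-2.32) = 30.03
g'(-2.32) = -7.14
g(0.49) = 69.87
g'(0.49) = 56.74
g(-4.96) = 64.83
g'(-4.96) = -17.42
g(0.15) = 53.54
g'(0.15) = 40.05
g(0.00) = 48.00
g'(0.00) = 34.00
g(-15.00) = 345.00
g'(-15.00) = -38.00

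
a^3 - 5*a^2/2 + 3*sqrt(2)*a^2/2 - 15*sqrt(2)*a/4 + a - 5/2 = (a - 5/2)*(a + sqrt(2)/2)*(a + sqrt(2))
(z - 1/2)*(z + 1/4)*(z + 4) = z^3 + 15*z^2/4 - 9*z/8 - 1/2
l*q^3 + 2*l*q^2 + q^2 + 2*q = q*(q + 2)*(l*q + 1)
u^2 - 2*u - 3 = (u - 3)*(u + 1)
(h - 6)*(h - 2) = h^2 - 8*h + 12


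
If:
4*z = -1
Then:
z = -1/4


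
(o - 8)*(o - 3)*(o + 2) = o^3 - 9*o^2 + 2*o + 48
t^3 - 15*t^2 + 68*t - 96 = (t - 8)*(t - 4)*(t - 3)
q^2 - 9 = (q - 3)*(q + 3)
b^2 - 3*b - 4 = (b - 4)*(b + 1)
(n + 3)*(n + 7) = n^2 + 10*n + 21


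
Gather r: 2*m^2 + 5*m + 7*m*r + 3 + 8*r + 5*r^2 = 2*m^2 + 5*m + 5*r^2 + r*(7*m + 8) + 3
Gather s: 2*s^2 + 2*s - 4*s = 2*s^2 - 2*s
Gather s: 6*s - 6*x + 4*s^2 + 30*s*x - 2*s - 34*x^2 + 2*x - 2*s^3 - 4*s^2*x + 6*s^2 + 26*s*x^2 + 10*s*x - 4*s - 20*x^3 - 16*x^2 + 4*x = -2*s^3 + s^2*(10 - 4*x) + s*(26*x^2 + 40*x) - 20*x^3 - 50*x^2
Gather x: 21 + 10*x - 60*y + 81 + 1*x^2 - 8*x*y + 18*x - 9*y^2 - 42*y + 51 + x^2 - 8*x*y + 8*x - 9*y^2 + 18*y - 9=2*x^2 + x*(36 - 16*y) - 18*y^2 - 84*y + 144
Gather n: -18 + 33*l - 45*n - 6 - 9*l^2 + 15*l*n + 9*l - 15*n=-9*l^2 + 42*l + n*(15*l - 60) - 24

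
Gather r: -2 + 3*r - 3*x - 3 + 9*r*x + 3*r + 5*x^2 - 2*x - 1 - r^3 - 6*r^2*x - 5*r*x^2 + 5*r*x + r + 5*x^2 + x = -r^3 - 6*r^2*x + r*(-5*x^2 + 14*x + 7) + 10*x^2 - 4*x - 6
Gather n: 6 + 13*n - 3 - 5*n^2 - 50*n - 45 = -5*n^2 - 37*n - 42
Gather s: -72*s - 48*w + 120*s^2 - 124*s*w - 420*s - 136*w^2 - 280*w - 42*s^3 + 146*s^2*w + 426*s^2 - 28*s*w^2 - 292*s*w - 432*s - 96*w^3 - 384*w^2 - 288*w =-42*s^3 + s^2*(146*w + 546) + s*(-28*w^2 - 416*w - 924) - 96*w^3 - 520*w^2 - 616*w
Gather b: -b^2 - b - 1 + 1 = -b^2 - b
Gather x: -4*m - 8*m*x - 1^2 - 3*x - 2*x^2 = -4*m - 2*x^2 + x*(-8*m - 3) - 1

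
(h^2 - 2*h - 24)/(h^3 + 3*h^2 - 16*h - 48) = (h - 6)/(h^2 - h - 12)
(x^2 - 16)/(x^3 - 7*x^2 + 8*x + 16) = (x + 4)/(x^2 - 3*x - 4)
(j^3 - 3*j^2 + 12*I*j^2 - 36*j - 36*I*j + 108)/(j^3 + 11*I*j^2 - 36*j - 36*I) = (j^2 + j*(-3 + 6*I) - 18*I)/(j^2 + 5*I*j - 6)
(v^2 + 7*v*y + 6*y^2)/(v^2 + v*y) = (v + 6*y)/v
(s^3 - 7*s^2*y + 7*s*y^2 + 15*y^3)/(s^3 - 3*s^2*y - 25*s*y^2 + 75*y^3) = (s + y)/(s + 5*y)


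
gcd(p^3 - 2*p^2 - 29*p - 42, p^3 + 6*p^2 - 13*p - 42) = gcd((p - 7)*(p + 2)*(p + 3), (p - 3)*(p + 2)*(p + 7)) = p + 2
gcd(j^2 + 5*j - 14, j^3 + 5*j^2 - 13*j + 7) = j + 7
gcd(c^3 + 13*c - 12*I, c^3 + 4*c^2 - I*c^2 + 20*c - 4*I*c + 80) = c + 4*I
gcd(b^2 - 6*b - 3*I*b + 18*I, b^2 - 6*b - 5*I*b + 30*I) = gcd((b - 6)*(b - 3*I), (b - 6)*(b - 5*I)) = b - 6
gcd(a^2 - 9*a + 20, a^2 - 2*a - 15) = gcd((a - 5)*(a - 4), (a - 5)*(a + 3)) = a - 5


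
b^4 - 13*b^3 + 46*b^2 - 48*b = b*(b - 8)*(b - 3)*(b - 2)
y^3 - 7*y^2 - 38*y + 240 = (y - 8)*(y - 5)*(y + 6)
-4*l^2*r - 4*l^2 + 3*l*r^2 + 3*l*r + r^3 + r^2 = (-l + r)*(4*l + r)*(r + 1)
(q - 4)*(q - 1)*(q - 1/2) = q^3 - 11*q^2/2 + 13*q/2 - 2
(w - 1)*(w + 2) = w^2 + w - 2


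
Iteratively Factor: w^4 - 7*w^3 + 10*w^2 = (w - 5)*(w^3 - 2*w^2) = (w - 5)*(w - 2)*(w^2) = w*(w - 5)*(w - 2)*(w)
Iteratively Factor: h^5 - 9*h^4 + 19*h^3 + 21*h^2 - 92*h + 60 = (h - 3)*(h^4 - 6*h^3 + h^2 + 24*h - 20) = (h - 3)*(h - 1)*(h^3 - 5*h^2 - 4*h + 20) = (h - 3)*(h - 2)*(h - 1)*(h^2 - 3*h - 10) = (h - 5)*(h - 3)*(h - 2)*(h - 1)*(h + 2)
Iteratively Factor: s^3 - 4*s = (s)*(s^2 - 4) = s*(s + 2)*(s - 2)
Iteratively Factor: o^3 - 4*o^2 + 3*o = (o - 1)*(o^2 - 3*o) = (o - 3)*(o - 1)*(o)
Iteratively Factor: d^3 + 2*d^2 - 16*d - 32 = (d + 4)*(d^2 - 2*d - 8) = (d + 2)*(d + 4)*(d - 4)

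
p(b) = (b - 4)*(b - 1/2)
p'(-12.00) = -28.50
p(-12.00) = 200.00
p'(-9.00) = -22.50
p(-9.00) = 123.50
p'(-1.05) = -6.60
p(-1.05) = 7.83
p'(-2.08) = -8.66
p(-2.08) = 15.69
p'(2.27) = 0.04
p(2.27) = -3.06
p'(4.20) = 3.90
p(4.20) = 0.74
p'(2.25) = 0.00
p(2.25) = -3.06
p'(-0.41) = -5.32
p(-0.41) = 4.01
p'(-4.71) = -13.92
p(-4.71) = 45.38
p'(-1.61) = -7.72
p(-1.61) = 11.84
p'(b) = 2*b - 9/2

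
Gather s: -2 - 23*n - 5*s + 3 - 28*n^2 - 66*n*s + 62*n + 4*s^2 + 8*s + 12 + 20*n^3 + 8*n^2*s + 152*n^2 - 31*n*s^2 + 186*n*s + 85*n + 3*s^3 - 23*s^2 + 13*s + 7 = 20*n^3 + 124*n^2 + 124*n + 3*s^3 + s^2*(-31*n - 19) + s*(8*n^2 + 120*n + 16) + 20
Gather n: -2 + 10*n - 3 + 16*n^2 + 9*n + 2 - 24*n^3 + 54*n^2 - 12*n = -24*n^3 + 70*n^2 + 7*n - 3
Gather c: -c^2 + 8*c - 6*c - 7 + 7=-c^2 + 2*c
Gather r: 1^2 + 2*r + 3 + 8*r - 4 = 10*r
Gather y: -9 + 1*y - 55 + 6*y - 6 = 7*y - 70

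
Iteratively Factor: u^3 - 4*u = (u + 2)*(u^2 - 2*u) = u*(u + 2)*(u - 2)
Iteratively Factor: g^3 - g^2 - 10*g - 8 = (g + 1)*(g^2 - 2*g - 8) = (g - 4)*(g + 1)*(g + 2)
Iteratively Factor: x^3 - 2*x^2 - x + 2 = (x + 1)*(x^2 - 3*x + 2) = (x - 2)*(x + 1)*(x - 1)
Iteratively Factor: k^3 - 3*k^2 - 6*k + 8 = (k - 4)*(k^2 + k - 2) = (k - 4)*(k + 2)*(k - 1)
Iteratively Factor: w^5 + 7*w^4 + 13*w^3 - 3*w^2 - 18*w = (w)*(w^4 + 7*w^3 + 13*w^2 - 3*w - 18) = w*(w + 3)*(w^3 + 4*w^2 + w - 6) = w*(w - 1)*(w + 3)*(w^2 + 5*w + 6) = w*(w - 1)*(w + 3)^2*(w + 2)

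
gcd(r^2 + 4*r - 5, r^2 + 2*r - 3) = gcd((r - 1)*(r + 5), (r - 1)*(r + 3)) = r - 1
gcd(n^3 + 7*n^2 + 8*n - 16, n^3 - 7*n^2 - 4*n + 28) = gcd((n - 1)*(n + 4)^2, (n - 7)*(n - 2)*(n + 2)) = 1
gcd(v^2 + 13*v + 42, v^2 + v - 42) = v + 7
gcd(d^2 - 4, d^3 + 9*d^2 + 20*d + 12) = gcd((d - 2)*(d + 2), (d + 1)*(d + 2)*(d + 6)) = d + 2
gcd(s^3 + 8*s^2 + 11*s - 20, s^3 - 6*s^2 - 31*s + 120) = s + 5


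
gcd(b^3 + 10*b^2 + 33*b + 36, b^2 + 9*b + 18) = b + 3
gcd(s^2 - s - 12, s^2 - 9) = s + 3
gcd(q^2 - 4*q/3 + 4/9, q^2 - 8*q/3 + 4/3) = q - 2/3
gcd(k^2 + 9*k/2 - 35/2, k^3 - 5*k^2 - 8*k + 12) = 1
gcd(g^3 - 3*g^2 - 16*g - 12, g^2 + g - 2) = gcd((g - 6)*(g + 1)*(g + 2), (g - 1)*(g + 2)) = g + 2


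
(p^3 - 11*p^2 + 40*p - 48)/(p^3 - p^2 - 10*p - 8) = (p^2 - 7*p + 12)/(p^2 + 3*p + 2)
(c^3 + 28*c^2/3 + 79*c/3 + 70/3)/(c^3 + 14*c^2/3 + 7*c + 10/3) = (3*c^2 + 22*c + 35)/(3*c^2 + 8*c + 5)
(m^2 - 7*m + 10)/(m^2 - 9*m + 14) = (m - 5)/(m - 7)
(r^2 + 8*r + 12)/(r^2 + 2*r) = (r + 6)/r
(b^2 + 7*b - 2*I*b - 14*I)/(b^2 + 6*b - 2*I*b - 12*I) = (b + 7)/(b + 6)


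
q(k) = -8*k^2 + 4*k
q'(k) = 4 - 16*k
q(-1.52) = -24.56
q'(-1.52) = 28.32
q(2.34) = -34.44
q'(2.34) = -33.44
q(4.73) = -160.06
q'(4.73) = -71.68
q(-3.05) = -86.62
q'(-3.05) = 52.80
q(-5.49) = -263.08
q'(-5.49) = 91.84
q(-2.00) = -40.00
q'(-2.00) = 36.00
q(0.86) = -2.48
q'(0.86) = -9.76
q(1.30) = -8.32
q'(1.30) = -16.80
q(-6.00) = -312.00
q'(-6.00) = 100.00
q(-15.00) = -1860.00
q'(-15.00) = 244.00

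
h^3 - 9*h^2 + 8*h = h*(h - 8)*(h - 1)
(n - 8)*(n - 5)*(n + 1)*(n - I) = n^4 - 12*n^3 - I*n^3 + 27*n^2 + 12*I*n^2 + 40*n - 27*I*n - 40*I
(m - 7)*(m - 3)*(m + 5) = m^3 - 5*m^2 - 29*m + 105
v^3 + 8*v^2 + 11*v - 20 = (v - 1)*(v + 4)*(v + 5)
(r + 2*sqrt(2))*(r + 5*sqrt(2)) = r^2 + 7*sqrt(2)*r + 20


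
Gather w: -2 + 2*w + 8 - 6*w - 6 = -4*w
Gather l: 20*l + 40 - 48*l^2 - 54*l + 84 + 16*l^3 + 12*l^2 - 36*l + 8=16*l^3 - 36*l^2 - 70*l + 132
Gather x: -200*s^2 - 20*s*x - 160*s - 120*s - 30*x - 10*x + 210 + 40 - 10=-200*s^2 - 280*s + x*(-20*s - 40) + 240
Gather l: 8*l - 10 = 8*l - 10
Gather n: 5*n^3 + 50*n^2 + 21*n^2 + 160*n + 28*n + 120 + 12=5*n^3 + 71*n^2 + 188*n + 132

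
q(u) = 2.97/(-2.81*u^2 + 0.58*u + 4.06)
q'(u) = 2.97*(5.62*u - 0.58)/(-2.81*u^2 + 0.58*u + 4.06)^2 = (16.6914*u - 1.7226)/(-2.81*u^2 + 0.58*u + 4.06)^2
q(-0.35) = 0.85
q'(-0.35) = -0.61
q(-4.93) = -0.04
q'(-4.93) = -0.02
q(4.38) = -0.06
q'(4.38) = 0.03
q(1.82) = -0.71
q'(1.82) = 1.63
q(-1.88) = -0.43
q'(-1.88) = -0.68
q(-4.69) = -0.05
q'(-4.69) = -0.02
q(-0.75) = 1.45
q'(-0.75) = -3.41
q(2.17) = -0.38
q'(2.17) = 0.55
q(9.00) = -0.01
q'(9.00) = 0.00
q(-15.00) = -0.00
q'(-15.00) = -0.00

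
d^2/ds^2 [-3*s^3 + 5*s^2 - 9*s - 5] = 10 - 18*s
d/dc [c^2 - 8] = 2*c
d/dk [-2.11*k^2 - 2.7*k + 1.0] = -4.22*k - 2.7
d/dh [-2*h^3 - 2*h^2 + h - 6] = -6*h^2 - 4*h + 1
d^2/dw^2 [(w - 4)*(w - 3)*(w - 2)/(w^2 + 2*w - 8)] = 112/(w^3 + 12*w^2 + 48*w + 64)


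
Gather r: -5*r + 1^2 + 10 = 11 - 5*r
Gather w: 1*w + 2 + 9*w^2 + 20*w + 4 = 9*w^2 + 21*w + 6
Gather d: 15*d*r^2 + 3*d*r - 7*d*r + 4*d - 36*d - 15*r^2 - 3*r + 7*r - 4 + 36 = d*(15*r^2 - 4*r - 32) - 15*r^2 + 4*r + 32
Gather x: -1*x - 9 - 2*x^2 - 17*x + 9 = -2*x^2 - 18*x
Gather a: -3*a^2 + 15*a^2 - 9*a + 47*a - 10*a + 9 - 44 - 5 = 12*a^2 + 28*a - 40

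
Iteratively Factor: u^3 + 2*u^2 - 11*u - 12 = (u - 3)*(u^2 + 5*u + 4) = (u - 3)*(u + 1)*(u + 4)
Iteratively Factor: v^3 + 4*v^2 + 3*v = (v)*(v^2 + 4*v + 3) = v*(v + 3)*(v + 1)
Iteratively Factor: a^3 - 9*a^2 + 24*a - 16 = (a - 4)*(a^2 - 5*a + 4) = (a - 4)*(a - 1)*(a - 4)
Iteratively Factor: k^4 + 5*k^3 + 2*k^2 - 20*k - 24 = (k - 2)*(k^3 + 7*k^2 + 16*k + 12) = (k - 2)*(k + 2)*(k^2 + 5*k + 6) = (k - 2)*(k + 2)*(k + 3)*(k + 2)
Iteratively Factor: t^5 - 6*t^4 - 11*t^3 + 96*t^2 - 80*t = (t - 1)*(t^4 - 5*t^3 - 16*t^2 + 80*t) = (t - 4)*(t - 1)*(t^3 - t^2 - 20*t) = (t - 5)*(t - 4)*(t - 1)*(t^2 + 4*t) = (t - 5)*(t - 4)*(t - 1)*(t + 4)*(t)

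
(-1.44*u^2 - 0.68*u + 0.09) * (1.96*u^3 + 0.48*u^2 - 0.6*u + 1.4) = -2.8224*u^5 - 2.024*u^4 + 0.714*u^3 - 1.5648*u^2 - 1.006*u + 0.126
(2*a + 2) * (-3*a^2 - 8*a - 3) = -6*a^3 - 22*a^2 - 22*a - 6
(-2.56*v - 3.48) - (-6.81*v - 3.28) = 4.25*v - 0.2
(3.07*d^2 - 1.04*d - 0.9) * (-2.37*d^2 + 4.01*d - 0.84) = -7.2759*d^4 + 14.7755*d^3 - 4.6162*d^2 - 2.7354*d + 0.756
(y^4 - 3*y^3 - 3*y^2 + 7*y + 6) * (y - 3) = y^5 - 6*y^4 + 6*y^3 + 16*y^2 - 15*y - 18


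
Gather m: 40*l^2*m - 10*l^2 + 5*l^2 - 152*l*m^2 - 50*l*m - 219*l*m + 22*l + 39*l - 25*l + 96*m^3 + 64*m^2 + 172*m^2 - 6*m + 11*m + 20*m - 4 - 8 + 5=-5*l^2 + 36*l + 96*m^3 + m^2*(236 - 152*l) + m*(40*l^2 - 269*l + 25) - 7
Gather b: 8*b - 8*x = 8*b - 8*x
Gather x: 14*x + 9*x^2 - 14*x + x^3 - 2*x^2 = x^3 + 7*x^2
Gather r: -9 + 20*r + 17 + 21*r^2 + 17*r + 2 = 21*r^2 + 37*r + 10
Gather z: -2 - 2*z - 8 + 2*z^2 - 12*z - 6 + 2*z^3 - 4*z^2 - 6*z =2*z^3 - 2*z^2 - 20*z - 16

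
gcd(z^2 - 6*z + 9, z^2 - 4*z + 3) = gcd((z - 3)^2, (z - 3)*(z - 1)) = z - 3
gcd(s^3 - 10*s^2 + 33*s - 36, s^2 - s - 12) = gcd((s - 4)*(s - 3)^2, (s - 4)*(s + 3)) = s - 4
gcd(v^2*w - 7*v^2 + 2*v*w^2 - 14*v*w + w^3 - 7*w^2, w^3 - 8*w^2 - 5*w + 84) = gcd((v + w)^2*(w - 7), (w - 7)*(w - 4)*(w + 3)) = w - 7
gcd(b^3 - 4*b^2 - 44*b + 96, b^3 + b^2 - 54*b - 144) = b^2 - 2*b - 48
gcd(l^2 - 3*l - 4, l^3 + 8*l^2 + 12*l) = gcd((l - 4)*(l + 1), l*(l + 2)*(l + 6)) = 1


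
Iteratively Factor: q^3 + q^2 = (q + 1)*(q^2) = q*(q + 1)*(q)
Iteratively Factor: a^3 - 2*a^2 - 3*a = (a)*(a^2 - 2*a - 3) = a*(a - 3)*(a + 1)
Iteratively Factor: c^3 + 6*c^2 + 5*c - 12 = (c - 1)*(c^2 + 7*c + 12) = (c - 1)*(c + 4)*(c + 3)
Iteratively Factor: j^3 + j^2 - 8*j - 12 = (j + 2)*(j^2 - j - 6) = (j - 3)*(j + 2)*(j + 2)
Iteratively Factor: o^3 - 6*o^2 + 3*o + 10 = (o + 1)*(o^2 - 7*o + 10) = (o - 2)*(o + 1)*(o - 5)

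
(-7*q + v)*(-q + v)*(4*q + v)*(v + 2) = 28*q^3*v + 56*q^3 - 25*q^2*v^2 - 50*q^2*v - 4*q*v^3 - 8*q*v^2 + v^4 + 2*v^3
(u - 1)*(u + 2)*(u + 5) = u^3 + 6*u^2 + 3*u - 10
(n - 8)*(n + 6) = n^2 - 2*n - 48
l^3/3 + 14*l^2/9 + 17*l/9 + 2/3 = (l/3 + 1/3)*(l + 2/3)*(l + 3)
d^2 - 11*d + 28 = (d - 7)*(d - 4)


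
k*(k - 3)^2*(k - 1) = k^4 - 7*k^3 + 15*k^2 - 9*k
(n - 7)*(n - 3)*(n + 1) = n^3 - 9*n^2 + 11*n + 21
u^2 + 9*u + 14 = (u + 2)*(u + 7)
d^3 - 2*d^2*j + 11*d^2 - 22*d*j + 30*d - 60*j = (d + 5)*(d + 6)*(d - 2*j)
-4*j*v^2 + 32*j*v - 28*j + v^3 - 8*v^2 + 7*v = (-4*j + v)*(v - 7)*(v - 1)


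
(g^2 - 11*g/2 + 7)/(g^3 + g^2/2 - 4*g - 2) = (2*g - 7)/(2*g^2 + 5*g + 2)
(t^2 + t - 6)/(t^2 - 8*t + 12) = (t + 3)/(t - 6)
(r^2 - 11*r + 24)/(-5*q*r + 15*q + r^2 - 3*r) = (8 - r)/(5*q - r)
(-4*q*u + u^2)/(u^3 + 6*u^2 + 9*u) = (-4*q + u)/(u^2 + 6*u + 9)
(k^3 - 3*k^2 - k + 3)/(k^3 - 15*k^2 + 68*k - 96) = (k^2 - 1)/(k^2 - 12*k + 32)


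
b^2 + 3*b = b*(b + 3)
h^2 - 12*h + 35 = (h - 7)*(h - 5)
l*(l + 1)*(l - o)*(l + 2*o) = l^4 + l^3*o + l^3 - 2*l^2*o^2 + l^2*o - 2*l*o^2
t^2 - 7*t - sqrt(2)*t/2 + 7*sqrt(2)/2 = (t - 7)*(t - sqrt(2)/2)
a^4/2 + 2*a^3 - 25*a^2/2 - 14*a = a*(a/2 + 1/2)*(a - 4)*(a + 7)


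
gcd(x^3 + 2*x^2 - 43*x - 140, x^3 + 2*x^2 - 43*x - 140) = x^3 + 2*x^2 - 43*x - 140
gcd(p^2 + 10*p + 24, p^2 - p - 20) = p + 4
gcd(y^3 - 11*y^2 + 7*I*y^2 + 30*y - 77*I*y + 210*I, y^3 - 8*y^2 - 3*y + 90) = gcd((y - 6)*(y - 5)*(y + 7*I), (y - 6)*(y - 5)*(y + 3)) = y^2 - 11*y + 30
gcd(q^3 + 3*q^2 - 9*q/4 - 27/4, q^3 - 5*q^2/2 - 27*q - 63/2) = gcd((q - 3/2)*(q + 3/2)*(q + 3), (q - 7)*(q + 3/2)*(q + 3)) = q^2 + 9*q/2 + 9/2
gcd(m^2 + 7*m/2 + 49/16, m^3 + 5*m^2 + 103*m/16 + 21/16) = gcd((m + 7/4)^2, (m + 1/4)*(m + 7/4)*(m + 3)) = m + 7/4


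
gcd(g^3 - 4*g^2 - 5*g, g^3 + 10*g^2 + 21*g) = g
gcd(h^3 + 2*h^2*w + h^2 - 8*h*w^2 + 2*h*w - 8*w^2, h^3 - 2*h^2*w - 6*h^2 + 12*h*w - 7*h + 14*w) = -h^2 + 2*h*w - h + 2*w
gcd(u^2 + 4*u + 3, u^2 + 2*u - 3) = u + 3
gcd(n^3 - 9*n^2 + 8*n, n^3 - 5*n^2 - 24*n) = n^2 - 8*n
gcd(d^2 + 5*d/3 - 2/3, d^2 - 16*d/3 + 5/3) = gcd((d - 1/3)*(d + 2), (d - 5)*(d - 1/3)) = d - 1/3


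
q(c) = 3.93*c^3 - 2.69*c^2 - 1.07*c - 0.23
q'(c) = 11.79*c^2 - 5.38*c - 1.07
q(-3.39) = -180.62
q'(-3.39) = 152.66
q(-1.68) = -24.66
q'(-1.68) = 41.24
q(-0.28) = -0.23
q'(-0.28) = 1.36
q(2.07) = 20.89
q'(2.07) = 38.31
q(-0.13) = -0.14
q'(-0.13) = -0.17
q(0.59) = -0.99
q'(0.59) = -0.14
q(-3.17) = -149.06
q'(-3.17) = 134.46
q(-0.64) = -1.68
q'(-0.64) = 7.20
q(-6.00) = -939.53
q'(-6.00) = 455.65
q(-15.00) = -13853.18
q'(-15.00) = 2732.38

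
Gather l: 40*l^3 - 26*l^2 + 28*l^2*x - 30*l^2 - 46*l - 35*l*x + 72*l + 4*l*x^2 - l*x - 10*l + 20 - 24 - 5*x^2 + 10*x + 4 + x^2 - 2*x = 40*l^3 + l^2*(28*x - 56) + l*(4*x^2 - 36*x + 16) - 4*x^2 + 8*x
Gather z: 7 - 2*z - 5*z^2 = -5*z^2 - 2*z + 7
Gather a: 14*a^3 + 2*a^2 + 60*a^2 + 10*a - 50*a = 14*a^3 + 62*a^2 - 40*a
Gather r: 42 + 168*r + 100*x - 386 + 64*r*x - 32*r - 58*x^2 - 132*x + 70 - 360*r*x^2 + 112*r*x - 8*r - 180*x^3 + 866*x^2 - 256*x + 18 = r*(-360*x^2 + 176*x + 128) - 180*x^3 + 808*x^2 - 288*x - 256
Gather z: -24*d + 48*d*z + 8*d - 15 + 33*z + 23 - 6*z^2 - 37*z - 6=-16*d - 6*z^2 + z*(48*d - 4) + 2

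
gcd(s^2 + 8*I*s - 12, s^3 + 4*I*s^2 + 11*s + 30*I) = s + 2*I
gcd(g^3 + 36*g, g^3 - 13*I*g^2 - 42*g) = g^2 - 6*I*g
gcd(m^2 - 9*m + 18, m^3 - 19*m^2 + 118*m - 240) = m - 6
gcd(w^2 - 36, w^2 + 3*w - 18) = w + 6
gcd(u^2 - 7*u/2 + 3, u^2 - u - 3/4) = u - 3/2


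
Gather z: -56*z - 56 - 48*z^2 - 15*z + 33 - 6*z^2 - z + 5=-54*z^2 - 72*z - 18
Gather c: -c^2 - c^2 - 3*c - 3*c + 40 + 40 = -2*c^2 - 6*c + 80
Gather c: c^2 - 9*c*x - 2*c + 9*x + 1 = c^2 + c*(-9*x - 2) + 9*x + 1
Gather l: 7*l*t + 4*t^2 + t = 7*l*t + 4*t^2 + t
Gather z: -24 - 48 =-72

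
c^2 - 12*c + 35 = (c - 7)*(c - 5)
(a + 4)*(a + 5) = a^2 + 9*a + 20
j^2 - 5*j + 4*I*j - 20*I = (j - 5)*(j + 4*I)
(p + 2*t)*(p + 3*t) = p^2 + 5*p*t + 6*t^2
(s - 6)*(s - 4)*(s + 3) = s^3 - 7*s^2 - 6*s + 72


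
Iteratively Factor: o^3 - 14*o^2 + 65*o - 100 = (o - 5)*(o^2 - 9*o + 20) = (o - 5)*(o - 4)*(o - 5)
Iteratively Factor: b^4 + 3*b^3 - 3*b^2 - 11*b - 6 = (b + 1)*(b^3 + 2*b^2 - 5*b - 6) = (b + 1)*(b + 3)*(b^2 - b - 2) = (b + 1)^2*(b + 3)*(b - 2)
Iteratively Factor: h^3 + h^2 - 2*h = (h - 1)*(h^2 + 2*h) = (h - 1)*(h + 2)*(h)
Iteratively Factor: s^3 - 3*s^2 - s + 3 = (s - 3)*(s^2 - 1) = (s - 3)*(s + 1)*(s - 1)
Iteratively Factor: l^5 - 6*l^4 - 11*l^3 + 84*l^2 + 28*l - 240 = (l - 4)*(l^4 - 2*l^3 - 19*l^2 + 8*l + 60) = (l - 5)*(l - 4)*(l^3 + 3*l^2 - 4*l - 12) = (l - 5)*(l - 4)*(l + 2)*(l^2 + l - 6) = (l - 5)*(l - 4)*(l + 2)*(l + 3)*(l - 2)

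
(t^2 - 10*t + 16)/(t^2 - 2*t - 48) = (t - 2)/(t + 6)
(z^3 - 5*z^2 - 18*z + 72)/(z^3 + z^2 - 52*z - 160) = (z^2 - 9*z + 18)/(z^2 - 3*z - 40)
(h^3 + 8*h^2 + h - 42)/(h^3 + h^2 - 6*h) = (h + 7)/h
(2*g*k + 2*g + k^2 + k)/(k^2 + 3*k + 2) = (2*g + k)/(k + 2)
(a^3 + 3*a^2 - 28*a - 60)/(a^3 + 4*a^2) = (a^3 + 3*a^2 - 28*a - 60)/(a^2*(a + 4))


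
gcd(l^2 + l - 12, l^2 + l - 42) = 1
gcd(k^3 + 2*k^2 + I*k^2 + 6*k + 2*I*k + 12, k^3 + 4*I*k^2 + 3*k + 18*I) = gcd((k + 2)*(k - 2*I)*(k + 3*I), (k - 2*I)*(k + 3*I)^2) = k^2 + I*k + 6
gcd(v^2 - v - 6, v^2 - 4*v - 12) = v + 2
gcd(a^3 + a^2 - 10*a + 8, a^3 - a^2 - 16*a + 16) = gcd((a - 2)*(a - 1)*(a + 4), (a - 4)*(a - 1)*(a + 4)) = a^2 + 3*a - 4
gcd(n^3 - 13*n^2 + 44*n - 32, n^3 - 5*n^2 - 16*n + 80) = n - 4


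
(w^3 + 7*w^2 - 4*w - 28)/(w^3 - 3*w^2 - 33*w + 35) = (w^3 + 7*w^2 - 4*w - 28)/(w^3 - 3*w^2 - 33*w + 35)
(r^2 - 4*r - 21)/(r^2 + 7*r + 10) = (r^2 - 4*r - 21)/(r^2 + 7*r + 10)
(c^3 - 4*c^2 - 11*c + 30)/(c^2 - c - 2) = (c^2 - 2*c - 15)/(c + 1)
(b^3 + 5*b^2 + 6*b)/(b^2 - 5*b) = (b^2 + 5*b + 6)/(b - 5)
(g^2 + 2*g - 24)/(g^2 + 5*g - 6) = (g - 4)/(g - 1)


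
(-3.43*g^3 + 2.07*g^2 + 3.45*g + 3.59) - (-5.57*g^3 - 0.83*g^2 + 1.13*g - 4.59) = 2.14*g^3 + 2.9*g^2 + 2.32*g + 8.18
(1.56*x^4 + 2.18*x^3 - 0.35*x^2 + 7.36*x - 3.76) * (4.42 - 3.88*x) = -6.0528*x^5 - 1.5632*x^4 + 10.9936*x^3 - 30.1038*x^2 + 47.12*x - 16.6192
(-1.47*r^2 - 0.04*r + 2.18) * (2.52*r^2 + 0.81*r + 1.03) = -3.7044*r^4 - 1.2915*r^3 + 3.9471*r^2 + 1.7246*r + 2.2454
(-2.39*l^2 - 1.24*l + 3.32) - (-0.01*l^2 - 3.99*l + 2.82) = -2.38*l^2 + 2.75*l + 0.5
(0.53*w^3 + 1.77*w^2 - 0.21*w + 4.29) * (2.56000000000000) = 1.3568*w^3 + 4.5312*w^2 - 0.5376*w + 10.9824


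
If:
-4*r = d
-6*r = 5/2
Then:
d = 5/3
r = -5/12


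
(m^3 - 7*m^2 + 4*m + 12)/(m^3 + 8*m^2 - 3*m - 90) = (m^3 - 7*m^2 + 4*m + 12)/(m^3 + 8*m^2 - 3*m - 90)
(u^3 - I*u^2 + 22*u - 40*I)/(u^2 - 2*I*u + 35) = (u^2 - 6*I*u - 8)/(u - 7*I)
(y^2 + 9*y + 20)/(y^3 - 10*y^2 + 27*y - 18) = (y^2 + 9*y + 20)/(y^3 - 10*y^2 + 27*y - 18)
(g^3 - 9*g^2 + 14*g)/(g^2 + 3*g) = (g^2 - 9*g + 14)/(g + 3)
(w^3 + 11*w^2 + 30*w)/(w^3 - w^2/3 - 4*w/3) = 3*(w^2 + 11*w + 30)/(3*w^2 - w - 4)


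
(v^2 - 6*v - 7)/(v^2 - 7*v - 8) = (v - 7)/(v - 8)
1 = 1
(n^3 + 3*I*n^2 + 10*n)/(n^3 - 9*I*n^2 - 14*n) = (n + 5*I)/(n - 7*I)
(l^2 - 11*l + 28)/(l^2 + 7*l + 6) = (l^2 - 11*l + 28)/(l^2 + 7*l + 6)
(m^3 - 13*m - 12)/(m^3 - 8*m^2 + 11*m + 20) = (m + 3)/(m - 5)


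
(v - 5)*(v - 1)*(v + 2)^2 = v^4 - 2*v^3 - 15*v^2 - 4*v + 20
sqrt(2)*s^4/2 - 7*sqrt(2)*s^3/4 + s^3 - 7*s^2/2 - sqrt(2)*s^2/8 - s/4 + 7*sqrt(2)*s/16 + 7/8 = (s - 7/2)*(s - 1/2)*(s + 1/2)*(sqrt(2)*s/2 + 1)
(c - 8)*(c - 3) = c^2 - 11*c + 24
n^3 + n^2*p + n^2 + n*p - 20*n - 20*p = (n - 4)*(n + 5)*(n + p)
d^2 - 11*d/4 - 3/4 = (d - 3)*(d + 1/4)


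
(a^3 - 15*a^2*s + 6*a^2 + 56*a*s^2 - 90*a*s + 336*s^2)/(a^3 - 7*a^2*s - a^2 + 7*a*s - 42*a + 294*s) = (a - 8*s)/(a - 7)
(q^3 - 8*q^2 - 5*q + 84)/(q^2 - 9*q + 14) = (q^2 - q - 12)/(q - 2)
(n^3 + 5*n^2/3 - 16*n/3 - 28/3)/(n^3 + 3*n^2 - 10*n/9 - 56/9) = 3*(3*n^2 - n - 14)/(9*n^2 + 9*n - 28)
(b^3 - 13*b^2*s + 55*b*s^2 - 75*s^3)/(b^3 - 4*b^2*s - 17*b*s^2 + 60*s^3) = (b - 5*s)/(b + 4*s)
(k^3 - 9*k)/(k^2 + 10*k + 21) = k*(k - 3)/(k + 7)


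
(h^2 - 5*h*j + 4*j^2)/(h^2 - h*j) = (h - 4*j)/h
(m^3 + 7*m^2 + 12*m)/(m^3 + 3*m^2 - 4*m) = (m + 3)/(m - 1)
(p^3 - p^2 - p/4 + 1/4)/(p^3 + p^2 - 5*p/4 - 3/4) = (2*p - 1)/(2*p + 3)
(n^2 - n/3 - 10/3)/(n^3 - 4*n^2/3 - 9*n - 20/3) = (n - 2)/(n^2 - 3*n - 4)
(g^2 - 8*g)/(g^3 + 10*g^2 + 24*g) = (g - 8)/(g^2 + 10*g + 24)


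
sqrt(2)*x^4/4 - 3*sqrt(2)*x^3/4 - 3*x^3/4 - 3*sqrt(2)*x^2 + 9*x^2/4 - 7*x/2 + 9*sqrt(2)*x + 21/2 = (x/2 + sqrt(2)/2)*(x - 3)*(x - 7*sqrt(2)/2)*(sqrt(2)*x/2 + 1)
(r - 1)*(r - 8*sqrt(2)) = r^2 - 8*sqrt(2)*r - r + 8*sqrt(2)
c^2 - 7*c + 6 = (c - 6)*(c - 1)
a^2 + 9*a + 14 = (a + 2)*(a + 7)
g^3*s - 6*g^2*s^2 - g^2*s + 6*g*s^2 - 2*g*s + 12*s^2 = (g - 2)*(g - 6*s)*(g*s + s)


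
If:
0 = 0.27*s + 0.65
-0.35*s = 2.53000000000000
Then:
No Solution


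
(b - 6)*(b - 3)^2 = b^3 - 12*b^2 + 45*b - 54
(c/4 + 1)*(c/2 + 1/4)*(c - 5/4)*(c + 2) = c^4/8 + 21*c^3/32 + 23*c^2/64 - 39*c/32 - 5/8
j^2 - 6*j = j*(j - 6)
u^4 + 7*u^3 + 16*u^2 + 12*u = u*(u + 2)^2*(u + 3)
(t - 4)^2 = t^2 - 8*t + 16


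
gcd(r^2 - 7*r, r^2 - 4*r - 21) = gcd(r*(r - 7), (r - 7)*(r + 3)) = r - 7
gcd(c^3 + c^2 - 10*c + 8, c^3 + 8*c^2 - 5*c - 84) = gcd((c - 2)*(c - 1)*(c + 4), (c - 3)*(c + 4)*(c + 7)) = c + 4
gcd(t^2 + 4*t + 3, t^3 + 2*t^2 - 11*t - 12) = t + 1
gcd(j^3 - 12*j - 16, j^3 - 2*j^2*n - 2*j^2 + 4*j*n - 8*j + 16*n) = j^2 - 2*j - 8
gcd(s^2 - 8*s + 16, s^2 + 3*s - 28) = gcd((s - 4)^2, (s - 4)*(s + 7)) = s - 4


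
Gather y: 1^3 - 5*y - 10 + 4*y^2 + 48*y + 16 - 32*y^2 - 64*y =-28*y^2 - 21*y + 7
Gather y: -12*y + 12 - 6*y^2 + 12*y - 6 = 6 - 6*y^2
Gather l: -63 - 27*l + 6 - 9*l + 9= -36*l - 48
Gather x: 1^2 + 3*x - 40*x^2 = -40*x^2 + 3*x + 1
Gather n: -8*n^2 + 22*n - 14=-8*n^2 + 22*n - 14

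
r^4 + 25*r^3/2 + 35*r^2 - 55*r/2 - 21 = (r - 1)*(r + 1/2)*(r + 6)*(r + 7)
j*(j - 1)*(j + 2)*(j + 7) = j^4 + 8*j^3 + 5*j^2 - 14*j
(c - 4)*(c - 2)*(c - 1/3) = c^3 - 19*c^2/3 + 10*c - 8/3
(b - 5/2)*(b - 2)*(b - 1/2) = b^3 - 5*b^2 + 29*b/4 - 5/2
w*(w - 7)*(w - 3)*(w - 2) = w^4 - 12*w^3 + 41*w^2 - 42*w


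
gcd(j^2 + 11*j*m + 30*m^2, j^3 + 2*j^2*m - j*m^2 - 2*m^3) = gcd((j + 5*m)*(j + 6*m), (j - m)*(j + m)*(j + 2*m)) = 1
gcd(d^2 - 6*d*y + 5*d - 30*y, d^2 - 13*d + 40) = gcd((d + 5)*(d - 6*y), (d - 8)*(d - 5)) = 1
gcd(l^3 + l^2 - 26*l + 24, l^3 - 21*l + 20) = l^2 - 5*l + 4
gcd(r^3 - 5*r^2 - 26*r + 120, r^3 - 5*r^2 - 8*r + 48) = r - 4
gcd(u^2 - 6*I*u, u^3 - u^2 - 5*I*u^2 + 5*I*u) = u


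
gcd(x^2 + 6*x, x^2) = x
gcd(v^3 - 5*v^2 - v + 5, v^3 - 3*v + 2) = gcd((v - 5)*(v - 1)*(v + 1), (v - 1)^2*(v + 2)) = v - 1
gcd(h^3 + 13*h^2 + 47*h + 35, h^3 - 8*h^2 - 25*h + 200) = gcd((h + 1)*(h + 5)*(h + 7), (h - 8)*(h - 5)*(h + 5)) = h + 5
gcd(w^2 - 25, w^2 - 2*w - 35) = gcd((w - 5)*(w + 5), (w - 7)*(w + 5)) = w + 5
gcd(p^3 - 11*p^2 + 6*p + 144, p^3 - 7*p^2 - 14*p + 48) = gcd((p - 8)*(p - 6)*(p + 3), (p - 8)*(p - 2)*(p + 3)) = p^2 - 5*p - 24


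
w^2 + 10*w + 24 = (w + 4)*(w + 6)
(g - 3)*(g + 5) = g^2 + 2*g - 15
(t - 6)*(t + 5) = t^2 - t - 30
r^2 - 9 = (r - 3)*(r + 3)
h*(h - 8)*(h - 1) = h^3 - 9*h^2 + 8*h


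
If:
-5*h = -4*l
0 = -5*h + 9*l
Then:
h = 0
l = 0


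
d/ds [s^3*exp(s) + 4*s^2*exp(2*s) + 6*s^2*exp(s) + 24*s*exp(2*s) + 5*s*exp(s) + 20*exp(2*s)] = (s^3 + 8*s^2*exp(s) + 9*s^2 + 56*s*exp(s) + 17*s + 64*exp(s) + 5)*exp(s)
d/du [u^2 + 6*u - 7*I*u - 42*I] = 2*u + 6 - 7*I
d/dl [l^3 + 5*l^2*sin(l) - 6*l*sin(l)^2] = 5*l^2*cos(l) + 3*l^2 + 10*l*sin(l) - 6*l*sin(2*l) - 6*sin(l)^2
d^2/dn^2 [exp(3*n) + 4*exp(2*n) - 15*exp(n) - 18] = (9*exp(2*n) + 16*exp(n) - 15)*exp(n)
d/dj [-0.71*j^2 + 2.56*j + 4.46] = 2.56 - 1.42*j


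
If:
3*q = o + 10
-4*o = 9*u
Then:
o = -9*u/4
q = 10/3 - 3*u/4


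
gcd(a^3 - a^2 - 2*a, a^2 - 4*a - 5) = a + 1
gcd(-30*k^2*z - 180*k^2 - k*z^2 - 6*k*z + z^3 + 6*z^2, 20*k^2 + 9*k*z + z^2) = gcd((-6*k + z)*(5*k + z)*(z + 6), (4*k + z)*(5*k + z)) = 5*k + z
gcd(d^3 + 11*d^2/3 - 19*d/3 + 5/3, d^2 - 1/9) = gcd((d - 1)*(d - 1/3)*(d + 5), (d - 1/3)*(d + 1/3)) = d - 1/3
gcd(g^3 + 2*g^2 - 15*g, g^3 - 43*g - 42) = 1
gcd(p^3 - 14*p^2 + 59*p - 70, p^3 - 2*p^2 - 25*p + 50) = p^2 - 7*p + 10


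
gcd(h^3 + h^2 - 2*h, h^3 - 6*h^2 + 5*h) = h^2 - h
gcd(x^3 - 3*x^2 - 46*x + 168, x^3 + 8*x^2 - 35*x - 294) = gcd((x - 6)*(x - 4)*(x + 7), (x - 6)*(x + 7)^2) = x^2 + x - 42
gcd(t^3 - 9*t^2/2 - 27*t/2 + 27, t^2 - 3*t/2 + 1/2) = 1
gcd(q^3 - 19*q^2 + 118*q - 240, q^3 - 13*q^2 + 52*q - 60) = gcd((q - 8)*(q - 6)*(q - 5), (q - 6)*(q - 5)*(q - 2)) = q^2 - 11*q + 30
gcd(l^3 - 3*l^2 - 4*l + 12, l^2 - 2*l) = l - 2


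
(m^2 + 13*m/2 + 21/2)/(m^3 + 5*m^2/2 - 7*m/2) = (m + 3)/(m*(m - 1))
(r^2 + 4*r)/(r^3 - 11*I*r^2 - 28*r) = (r + 4)/(r^2 - 11*I*r - 28)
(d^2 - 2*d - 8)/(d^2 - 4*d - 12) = (d - 4)/(d - 6)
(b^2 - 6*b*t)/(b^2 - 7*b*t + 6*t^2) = b/(b - t)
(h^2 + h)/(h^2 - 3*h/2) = 2*(h + 1)/(2*h - 3)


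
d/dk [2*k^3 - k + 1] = 6*k^2 - 1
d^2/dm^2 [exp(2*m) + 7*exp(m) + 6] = (4*exp(m) + 7)*exp(m)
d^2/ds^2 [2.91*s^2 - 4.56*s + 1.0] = 5.82000000000000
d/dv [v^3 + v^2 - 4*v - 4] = 3*v^2 + 2*v - 4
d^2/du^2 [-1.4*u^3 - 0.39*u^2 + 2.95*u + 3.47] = -8.4*u - 0.78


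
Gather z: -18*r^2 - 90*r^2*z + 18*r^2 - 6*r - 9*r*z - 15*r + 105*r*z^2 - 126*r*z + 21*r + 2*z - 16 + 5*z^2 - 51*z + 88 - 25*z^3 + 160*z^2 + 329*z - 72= -25*z^3 + z^2*(105*r + 165) + z*(-90*r^2 - 135*r + 280)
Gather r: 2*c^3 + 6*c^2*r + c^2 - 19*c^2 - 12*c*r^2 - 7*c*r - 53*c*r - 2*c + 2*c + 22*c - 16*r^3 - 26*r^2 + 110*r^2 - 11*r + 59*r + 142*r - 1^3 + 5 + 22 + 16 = 2*c^3 - 18*c^2 + 22*c - 16*r^3 + r^2*(84 - 12*c) + r*(6*c^2 - 60*c + 190) + 42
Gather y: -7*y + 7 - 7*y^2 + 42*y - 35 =-7*y^2 + 35*y - 28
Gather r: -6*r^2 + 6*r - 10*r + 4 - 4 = -6*r^2 - 4*r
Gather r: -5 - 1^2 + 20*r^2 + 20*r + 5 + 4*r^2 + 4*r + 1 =24*r^2 + 24*r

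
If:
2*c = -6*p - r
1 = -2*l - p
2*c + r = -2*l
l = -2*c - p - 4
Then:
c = -12/7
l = -3/7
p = -1/7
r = 30/7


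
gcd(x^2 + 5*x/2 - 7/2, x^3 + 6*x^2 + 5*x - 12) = x - 1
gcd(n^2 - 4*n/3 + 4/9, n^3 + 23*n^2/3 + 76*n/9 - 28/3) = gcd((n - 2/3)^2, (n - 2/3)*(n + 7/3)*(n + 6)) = n - 2/3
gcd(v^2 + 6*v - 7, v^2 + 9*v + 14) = v + 7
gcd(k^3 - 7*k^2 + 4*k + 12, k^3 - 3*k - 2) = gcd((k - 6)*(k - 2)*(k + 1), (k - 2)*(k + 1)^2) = k^2 - k - 2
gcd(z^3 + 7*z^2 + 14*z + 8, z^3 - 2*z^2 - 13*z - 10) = z^2 + 3*z + 2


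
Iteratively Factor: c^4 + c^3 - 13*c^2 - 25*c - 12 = (c - 4)*(c^3 + 5*c^2 + 7*c + 3) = (c - 4)*(c + 1)*(c^2 + 4*c + 3) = (c - 4)*(c + 1)^2*(c + 3)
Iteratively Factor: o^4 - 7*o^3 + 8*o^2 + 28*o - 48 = (o + 2)*(o^3 - 9*o^2 + 26*o - 24) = (o - 2)*(o + 2)*(o^2 - 7*o + 12) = (o - 4)*(o - 2)*(o + 2)*(o - 3)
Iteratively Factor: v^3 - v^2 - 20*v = (v)*(v^2 - v - 20) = v*(v - 5)*(v + 4)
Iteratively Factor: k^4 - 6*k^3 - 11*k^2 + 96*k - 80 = (k + 4)*(k^3 - 10*k^2 + 29*k - 20) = (k - 1)*(k + 4)*(k^2 - 9*k + 20) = (k - 5)*(k - 1)*(k + 4)*(k - 4)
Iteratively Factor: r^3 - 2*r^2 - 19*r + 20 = (r + 4)*(r^2 - 6*r + 5) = (r - 1)*(r + 4)*(r - 5)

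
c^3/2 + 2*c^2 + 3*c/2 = c*(c/2 + 1/2)*(c + 3)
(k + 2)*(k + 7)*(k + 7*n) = k^3 + 7*k^2*n + 9*k^2 + 63*k*n + 14*k + 98*n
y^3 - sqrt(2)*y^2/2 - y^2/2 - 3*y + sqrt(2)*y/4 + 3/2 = (y - 1/2)*(y - 3*sqrt(2)/2)*(y + sqrt(2))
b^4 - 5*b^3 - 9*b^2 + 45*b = b*(b - 5)*(b - 3)*(b + 3)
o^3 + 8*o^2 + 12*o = o*(o + 2)*(o + 6)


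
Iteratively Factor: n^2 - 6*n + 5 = (n - 1)*(n - 5)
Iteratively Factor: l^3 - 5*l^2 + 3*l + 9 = (l - 3)*(l^2 - 2*l - 3) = (l - 3)*(l + 1)*(l - 3)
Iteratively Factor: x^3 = (x)*(x^2) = x^2*(x)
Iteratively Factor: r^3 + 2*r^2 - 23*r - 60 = (r + 3)*(r^2 - r - 20) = (r + 3)*(r + 4)*(r - 5)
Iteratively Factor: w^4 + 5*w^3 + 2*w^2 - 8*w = (w + 2)*(w^3 + 3*w^2 - 4*w) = (w - 1)*(w + 2)*(w^2 + 4*w) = w*(w - 1)*(w + 2)*(w + 4)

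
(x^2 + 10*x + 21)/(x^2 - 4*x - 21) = (x + 7)/(x - 7)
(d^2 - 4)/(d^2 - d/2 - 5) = 2*(d - 2)/(2*d - 5)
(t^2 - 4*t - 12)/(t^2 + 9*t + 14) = (t - 6)/(t + 7)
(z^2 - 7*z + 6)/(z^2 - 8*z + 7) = (z - 6)/(z - 7)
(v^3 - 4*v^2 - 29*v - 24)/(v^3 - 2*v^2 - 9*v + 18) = (v^2 - 7*v - 8)/(v^2 - 5*v + 6)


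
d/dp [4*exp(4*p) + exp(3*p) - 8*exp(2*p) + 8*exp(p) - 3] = (16*exp(3*p) + 3*exp(2*p) - 16*exp(p) + 8)*exp(p)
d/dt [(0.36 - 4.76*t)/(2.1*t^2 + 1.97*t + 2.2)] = (9.996*t^2 - 1.512*t - 11.1812)/(4.41*t^4 + 8.274*t^3 + 13.1209*t^2 + 8.668*t + 4.84)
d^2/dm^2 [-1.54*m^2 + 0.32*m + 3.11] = -3.08000000000000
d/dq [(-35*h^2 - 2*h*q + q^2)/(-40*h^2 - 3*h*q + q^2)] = -h/(64*h^2 - 16*h*q + q^2)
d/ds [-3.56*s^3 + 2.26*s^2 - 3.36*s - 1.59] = -10.68*s^2 + 4.52*s - 3.36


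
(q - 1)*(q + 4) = q^2 + 3*q - 4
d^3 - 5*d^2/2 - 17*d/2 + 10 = (d - 4)*(d - 1)*(d + 5/2)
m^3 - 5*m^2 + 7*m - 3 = (m - 3)*(m - 1)^2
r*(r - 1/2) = r^2 - r/2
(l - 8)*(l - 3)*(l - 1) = l^3 - 12*l^2 + 35*l - 24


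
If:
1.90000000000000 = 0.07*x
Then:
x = 27.14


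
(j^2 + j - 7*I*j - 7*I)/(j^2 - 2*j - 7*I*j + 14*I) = (j + 1)/(j - 2)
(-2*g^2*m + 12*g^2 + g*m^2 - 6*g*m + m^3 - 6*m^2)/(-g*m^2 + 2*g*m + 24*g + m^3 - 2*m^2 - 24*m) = (2*g + m)/(m + 4)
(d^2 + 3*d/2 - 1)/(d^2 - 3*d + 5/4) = 2*(d + 2)/(2*d - 5)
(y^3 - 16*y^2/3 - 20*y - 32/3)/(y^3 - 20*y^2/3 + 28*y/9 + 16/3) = 3*(y^2 - 6*y - 16)/(3*y^2 - 22*y + 24)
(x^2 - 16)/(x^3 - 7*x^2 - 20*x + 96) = (x - 4)/(x^2 - 11*x + 24)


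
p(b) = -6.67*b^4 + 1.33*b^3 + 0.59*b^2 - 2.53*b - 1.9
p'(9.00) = -19118.44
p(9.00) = -42769.18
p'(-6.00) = 5896.91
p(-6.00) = -8897.08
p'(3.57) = -1161.39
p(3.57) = -1026.32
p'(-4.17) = 1996.54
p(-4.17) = -2094.36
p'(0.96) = -21.32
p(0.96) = -8.27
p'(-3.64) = 1332.78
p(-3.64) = -1219.95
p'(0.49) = -4.13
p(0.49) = -3.23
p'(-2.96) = 720.86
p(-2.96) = -535.76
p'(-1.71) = 140.52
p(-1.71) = -59.53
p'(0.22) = -2.36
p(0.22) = -2.43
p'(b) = -26.68*b^3 + 3.99*b^2 + 1.18*b - 2.53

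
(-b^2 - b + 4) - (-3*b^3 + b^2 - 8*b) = 3*b^3 - 2*b^2 + 7*b + 4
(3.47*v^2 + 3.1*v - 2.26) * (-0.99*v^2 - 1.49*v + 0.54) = -3.4353*v^4 - 8.2393*v^3 - 0.5078*v^2 + 5.0414*v - 1.2204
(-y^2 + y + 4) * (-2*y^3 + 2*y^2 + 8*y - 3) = 2*y^5 - 4*y^4 - 14*y^3 + 19*y^2 + 29*y - 12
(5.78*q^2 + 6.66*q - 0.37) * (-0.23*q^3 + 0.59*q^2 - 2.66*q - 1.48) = -1.3294*q^5 + 1.8784*q^4 - 11.3603*q^3 - 26.4883*q^2 - 8.8726*q + 0.5476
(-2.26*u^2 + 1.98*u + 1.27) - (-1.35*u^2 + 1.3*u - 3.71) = -0.91*u^2 + 0.68*u + 4.98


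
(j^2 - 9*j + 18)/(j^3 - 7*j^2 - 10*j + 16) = (j^2 - 9*j + 18)/(j^3 - 7*j^2 - 10*j + 16)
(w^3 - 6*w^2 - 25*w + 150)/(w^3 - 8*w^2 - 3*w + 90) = (w + 5)/(w + 3)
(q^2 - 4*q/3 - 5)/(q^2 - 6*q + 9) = (q + 5/3)/(q - 3)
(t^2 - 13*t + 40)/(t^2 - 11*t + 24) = (t - 5)/(t - 3)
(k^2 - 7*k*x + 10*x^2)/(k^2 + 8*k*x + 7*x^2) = (k^2 - 7*k*x + 10*x^2)/(k^2 + 8*k*x + 7*x^2)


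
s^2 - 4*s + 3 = (s - 3)*(s - 1)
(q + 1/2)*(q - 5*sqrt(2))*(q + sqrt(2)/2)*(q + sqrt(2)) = q^4 - 7*sqrt(2)*q^3/2 + q^3/2 - 14*q^2 - 7*sqrt(2)*q^2/4 - 5*sqrt(2)*q - 7*q - 5*sqrt(2)/2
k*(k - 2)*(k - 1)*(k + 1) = k^4 - 2*k^3 - k^2 + 2*k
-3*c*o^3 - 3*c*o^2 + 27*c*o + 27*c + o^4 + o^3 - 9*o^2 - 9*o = (-3*c + o)*(o - 3)*(o + 1)*(o + 3)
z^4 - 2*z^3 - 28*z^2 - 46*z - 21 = (z - 7)*(z + 1)^2*(z + 3)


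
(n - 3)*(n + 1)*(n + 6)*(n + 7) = n^4 + 11*n^3 + 13*n^2 - 123*n - 126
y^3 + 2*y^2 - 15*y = y*(y - 3)*(y + 5)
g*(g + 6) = g^2 + 6*g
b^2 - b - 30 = (b - 6)*(b + 5)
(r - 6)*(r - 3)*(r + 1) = r^3 - 8*r^2 + 9*r + 18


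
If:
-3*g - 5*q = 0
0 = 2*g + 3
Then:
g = -3/2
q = 9/10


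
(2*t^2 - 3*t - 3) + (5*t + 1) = 2*t^2 + 2*t - 2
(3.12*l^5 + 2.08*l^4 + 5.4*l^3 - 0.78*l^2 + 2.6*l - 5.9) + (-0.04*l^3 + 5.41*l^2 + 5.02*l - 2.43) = 3.12*l^5 + 2.08*l^4 + 5.36*l^3 + 4.63*l^2 + 7.62*l - 8.33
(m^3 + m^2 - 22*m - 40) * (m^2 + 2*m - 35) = m^5 + 3*m^4 - 55*m^3 - 119*m^2 + 690*m + 1400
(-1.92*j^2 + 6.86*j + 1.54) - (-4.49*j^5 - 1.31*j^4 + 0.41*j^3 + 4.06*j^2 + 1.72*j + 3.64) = 4.49*j^5 + 1.31*j^4 - 0.41*j^3 - 5.98*j^2 + 5.14*j - 2.1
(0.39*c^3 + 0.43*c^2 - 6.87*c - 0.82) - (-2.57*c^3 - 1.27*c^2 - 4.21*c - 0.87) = 2.96*c^3 + 1.7*c^2 - 2.66*c + 0.05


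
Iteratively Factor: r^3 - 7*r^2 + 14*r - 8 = (r - 2)*(r^2 - 5*r + 4) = (r - 4)*(r - 2)*(r - 1)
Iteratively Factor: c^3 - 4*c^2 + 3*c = (c - 1)*(c^2 - 3*c) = (c - 3)*(c - 1)*(c)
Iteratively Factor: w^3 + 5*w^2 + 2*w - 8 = (w + 4)*(w^2 + w - 2) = (w - 1)*(w + 4)*(w + 2)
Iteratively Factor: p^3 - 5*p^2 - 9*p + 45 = (p - 3)*(p^2 - 2*p - 15) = (p - 5)*(p - 3)*(p + 3)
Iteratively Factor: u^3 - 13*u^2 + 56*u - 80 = (u - 4)*(u^2 - 9*u + 20) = (u - 4)^2*(u - 5)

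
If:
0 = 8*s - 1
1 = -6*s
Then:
No Solution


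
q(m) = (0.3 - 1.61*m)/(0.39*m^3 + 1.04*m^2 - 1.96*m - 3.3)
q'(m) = (0.3 - 1.61*m)*(-1.17*m^2 - 2.08*m + 1.96)/(0.39*m^3 + 1.04*m^2 - 1.96*m - 3.3)^2 - 1.61/(0.39*m^3 + 1.04*m^2 - 1.96*m - 3.3) = (1.2558*m^3 + 1.3234*m^2 - 0.624*m + 5.901)/(0.1521*m^6 + 0.8112*m^5 - 0.4472*m^4 - 6.6508*m^3 - 3.0224*m^2 + 12.936*m + 10.89)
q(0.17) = -0.01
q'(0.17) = 0.45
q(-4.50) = -0.84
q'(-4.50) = -0.98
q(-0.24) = -0.25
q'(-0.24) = 0.79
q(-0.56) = -0.62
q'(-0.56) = 1.70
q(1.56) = 0.94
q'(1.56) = 2.35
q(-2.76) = 2.59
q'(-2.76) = -2.59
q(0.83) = 0.26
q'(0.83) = 0.44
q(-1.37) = 7.49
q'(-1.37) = 53.77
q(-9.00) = -0.08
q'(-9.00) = -0.02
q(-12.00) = -0.04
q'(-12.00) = -0.01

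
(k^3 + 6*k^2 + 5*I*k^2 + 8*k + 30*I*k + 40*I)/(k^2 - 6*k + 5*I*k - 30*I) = (k^2 + 6*k + 8)/(k - 6)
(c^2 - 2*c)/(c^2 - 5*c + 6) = c/(c - 3)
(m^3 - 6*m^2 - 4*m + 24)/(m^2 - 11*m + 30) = (m^2 - 4)/(m - 5)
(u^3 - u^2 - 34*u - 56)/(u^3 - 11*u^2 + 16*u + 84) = (u + 4)/(u - 6)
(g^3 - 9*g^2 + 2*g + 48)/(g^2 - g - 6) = g - 8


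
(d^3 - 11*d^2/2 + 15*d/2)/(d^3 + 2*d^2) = (2*d^2 - 11*d + 15)/(2*d*(d + 2))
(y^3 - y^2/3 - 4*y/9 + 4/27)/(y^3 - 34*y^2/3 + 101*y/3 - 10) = (y^2 - 4/9)/(y^2 - 11*y + 30)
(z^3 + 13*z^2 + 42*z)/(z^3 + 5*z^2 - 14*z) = (z + 6)/(z - 2)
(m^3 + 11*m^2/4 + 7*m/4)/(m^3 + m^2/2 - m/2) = (4*m + 7)/(2*(2*m - 1))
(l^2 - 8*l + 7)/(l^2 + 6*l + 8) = (l^2 - 8*l + 7)/(l^2 + 6*l + 8)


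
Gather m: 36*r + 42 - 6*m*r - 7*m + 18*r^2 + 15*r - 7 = m*(-6*r - 7) + 18*r^2 + 51*r + 35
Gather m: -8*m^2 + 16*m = -8*m^2 + 16*m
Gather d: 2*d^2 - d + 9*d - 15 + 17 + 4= 2*d^2 + 8*d + 6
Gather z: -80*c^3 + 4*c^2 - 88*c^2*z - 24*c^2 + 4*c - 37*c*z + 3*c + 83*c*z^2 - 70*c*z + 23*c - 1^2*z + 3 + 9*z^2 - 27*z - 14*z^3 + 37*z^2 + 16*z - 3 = -80*c^3 - 20*c^2 + 30*c - 14*z^3 + z^2*(83*c + 46) + z*(-88*c^2 - 107*c - 12)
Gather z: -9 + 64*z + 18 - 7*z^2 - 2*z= -7*z^2 + 62*z + 9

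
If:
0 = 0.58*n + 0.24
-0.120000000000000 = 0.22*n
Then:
No Solution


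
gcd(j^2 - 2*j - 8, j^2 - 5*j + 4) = j - 4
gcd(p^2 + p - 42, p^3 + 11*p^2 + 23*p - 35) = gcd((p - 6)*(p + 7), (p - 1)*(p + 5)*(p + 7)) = p + 7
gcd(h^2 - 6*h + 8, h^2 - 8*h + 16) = h - 4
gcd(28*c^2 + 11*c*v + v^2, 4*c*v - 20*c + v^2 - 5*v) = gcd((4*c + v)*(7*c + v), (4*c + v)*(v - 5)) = 4*c + v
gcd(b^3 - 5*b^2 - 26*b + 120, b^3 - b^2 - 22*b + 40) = b^2 + b - 20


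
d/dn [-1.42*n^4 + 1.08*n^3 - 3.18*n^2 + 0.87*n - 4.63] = -5.68*n^3 + 3.24*n^2 - 6.36*n + 0.87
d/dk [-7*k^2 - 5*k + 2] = -14*k - 5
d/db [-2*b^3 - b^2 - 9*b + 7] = -6*b^2 - 2*b - 9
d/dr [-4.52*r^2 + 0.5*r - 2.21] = 0.5 - 9.04*r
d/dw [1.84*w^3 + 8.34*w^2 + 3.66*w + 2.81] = 5.52*w^2 + 16.68*w + 3.66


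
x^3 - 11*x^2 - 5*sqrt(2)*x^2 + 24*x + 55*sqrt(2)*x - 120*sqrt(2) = (x - 8)*(x - 3)*(x - 5*sqrt(2))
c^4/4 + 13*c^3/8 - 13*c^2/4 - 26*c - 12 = (c/4 + 1)*(c - 4)*(c + 1/2)*(c + 6)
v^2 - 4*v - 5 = (v - 5)*(v + 1)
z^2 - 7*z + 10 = (z - 5)*(z - 2)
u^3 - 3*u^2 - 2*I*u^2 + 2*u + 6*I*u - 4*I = (u - 2)*(u - 1)*(u - 2*I)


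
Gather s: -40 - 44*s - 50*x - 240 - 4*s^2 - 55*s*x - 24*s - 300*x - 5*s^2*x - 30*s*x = s^2*(-5*x - 4) + s*(-85*x - 68) - 350*x - 280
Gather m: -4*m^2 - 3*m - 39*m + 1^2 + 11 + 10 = -4*m^2 - 42*m + 22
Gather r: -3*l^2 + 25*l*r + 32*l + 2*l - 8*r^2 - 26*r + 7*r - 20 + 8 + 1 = -3*l^2 + 34*l - 8*r^2 + r*(25*l - 19) - 11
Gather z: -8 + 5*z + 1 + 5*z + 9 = 10*z + 2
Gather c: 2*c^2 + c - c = 2*c^2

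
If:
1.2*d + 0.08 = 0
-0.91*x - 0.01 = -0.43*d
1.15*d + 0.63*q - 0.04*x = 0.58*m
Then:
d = -0.07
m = 1.08620689655172*q - 0.129253505115574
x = -0.04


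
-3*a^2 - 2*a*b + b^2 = (-3*a + b)*(a + b)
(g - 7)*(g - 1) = g^2 - 8*g + 7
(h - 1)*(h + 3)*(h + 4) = h^3 + 6*h^2 + 5*h - 12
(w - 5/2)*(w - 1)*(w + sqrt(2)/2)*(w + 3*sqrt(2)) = w^4 - 7*w^3/2 + 7*sqrt(2)*w^3/2 - 49*sqrt(2)*w^2/4 + 11*w^2/2 - 21*w/2 + 35*sqrt(2)*w/4 + 15/2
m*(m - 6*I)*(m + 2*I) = m^3 - 4*I*m^2 + 12*m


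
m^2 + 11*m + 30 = (m + 5)*(m + 6)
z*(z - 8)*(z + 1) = z^3 - 7*z^2 - 8*z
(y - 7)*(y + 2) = y^2 - 5*y - 14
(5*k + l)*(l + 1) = 5*k*l + 5*k + l^2 + l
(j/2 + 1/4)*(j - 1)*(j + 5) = j^3/2 + 9*j^2/4 - 3*j/2 - 5/4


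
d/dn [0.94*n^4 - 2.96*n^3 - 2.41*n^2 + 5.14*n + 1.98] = 3.76*n^3 - 8.88*n^2 - 4.82*n + 5.14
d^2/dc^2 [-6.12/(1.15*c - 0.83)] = -16.1874/(1.15*c - 0.83)^3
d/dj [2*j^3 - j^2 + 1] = 2*j*(3*j - 1)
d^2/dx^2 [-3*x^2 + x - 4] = -6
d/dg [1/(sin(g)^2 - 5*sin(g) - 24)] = (5 - 2*sin(g))*cos(g)/((sin(g) - 8)^2*(sin(g) + 3)^2)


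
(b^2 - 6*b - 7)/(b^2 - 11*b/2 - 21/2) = 2*(b + 1)/(2*b + 3)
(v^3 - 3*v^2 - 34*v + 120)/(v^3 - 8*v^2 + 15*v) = (v^2 + 2*v - 24)/(v*(v - 3))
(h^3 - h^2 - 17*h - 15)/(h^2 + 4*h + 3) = h - 5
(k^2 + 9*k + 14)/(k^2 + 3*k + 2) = (k + 7)/(k + 1)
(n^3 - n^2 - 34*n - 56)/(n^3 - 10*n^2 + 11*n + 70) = (n + 4)/(n - 5)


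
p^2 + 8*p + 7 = (p + 1)*(p + 7)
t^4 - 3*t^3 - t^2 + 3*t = t*(t - 3)*(t - 1)*(t + 1)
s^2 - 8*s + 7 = (s - 7)*(s - 1)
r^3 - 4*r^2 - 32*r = r*(r - 8)*(r + 4)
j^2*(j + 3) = j^3 + 3*j^2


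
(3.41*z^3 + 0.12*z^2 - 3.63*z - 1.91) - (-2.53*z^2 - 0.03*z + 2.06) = 3.41*z^3 + 2.65*z^2 - 3.6*z - 3.97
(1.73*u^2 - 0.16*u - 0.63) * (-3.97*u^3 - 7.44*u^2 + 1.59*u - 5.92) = -6.8681*u^5 - 12.236*u^4 + 6.4422*u^3 - 5.8088*u^2 - 0.0545*u + 3.7296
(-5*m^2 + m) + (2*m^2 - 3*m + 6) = -3*m^2 - 2*m + 6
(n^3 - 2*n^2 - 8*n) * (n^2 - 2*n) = n^5 - 4*n^4 - 4*n^3 + 16*n^2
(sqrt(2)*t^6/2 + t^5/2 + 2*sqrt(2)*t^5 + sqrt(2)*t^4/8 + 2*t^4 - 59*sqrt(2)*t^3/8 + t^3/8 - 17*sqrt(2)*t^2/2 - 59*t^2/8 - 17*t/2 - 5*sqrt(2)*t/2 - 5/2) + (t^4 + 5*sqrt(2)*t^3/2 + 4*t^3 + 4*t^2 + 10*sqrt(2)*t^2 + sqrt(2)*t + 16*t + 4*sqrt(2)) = sqrt(2)*t^6/2 + t^5/2 + 2*sqrt(2)*t^5 + sqrt(2)*t^4/8 + 3*t^4 - 39*sqrt(2)*t^3/8 + 33*t^3/8 - 27*t^2/8 + 3*sqrt(2)*t^2/2 - 3*sqrt(2)*t/2 + 15*t/2 - 5/2 + 4*sqrt(2)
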